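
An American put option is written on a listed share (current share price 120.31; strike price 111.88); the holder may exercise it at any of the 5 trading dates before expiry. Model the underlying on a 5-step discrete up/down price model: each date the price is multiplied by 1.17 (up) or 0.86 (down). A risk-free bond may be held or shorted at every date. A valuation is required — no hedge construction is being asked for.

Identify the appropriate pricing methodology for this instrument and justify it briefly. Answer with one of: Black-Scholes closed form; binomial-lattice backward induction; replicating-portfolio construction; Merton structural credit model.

framework: binomial-lattice backward induction

Key observation: with exercise allowed before expiry on a discrete up/down model (5 steps from spot 120.31), the strike-111.88 put's value must be rolled back through the tree testing early exercise at each node.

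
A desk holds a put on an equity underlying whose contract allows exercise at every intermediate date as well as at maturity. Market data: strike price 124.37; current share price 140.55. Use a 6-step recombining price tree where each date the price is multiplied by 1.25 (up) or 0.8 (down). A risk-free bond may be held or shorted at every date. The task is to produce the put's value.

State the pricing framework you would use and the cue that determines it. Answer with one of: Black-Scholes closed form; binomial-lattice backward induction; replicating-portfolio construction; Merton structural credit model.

Key observation: the exercise right at every one of the 6 steps is what matters: each node needs max(124.37 − S, continuation), which only the stepwise tree valuation starting from spot 140.55 delivers.

framework: binomial-lattice backward induction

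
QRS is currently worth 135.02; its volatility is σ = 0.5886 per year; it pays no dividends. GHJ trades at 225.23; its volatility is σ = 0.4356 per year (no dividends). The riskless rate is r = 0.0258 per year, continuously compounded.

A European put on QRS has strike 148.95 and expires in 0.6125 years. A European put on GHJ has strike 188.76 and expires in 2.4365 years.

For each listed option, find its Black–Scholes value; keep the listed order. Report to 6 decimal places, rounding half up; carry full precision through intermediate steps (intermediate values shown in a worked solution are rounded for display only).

[QRS put K=148.95]
σ√T = 0.5886·√0.6125 = 0.460652
d₁ = (ln(S/K) + (r+σ²/2)T) / (σ√T) = (ln(135.02/148.95) + (0.0258+0.5886²/2)·0.6125) / 0.460652 = (-0.098188 + 0.121903) / 0.460652 = 0.051481
d₂ = d₁ − σ√T = 0.051481 − 0.460652 = -0.409171
e^{−rT} = 0.984322
N(−d₁) = 0.479471,  N(−d₂) = 0.658793
price = K·e^{−rT}·N(−d₂) − S·N(−d₁) = 96.588734 − 64.738168 = 31.850566
[GHJ put K=188.76]
σ√T = 0.4356·√2.4365 = 0.679941
d₁ = (ln(S/K) + (r+σ²/2)T) / (σ√T) = (ln(225.23/188.76) + (0.0258+0.4356²/2)·2.4365) / 0.679941 = (0.176646 + 0.294021) / 0.679941 = 0.692218
d₂ = d₁ − σ√T = 0.692218 − 0.679941 = 0.012277
e^{−rT} = 0.939073
N(−d₁) = 0.244400,  N(−d₂) = 0.495102
price = K·e^{−rT}·N(−d₂) − S·N(−d₁) = 87.761571 − 55.046269 = 32.715302

price(QRS put K=148.95) = 31.850566
price(GHJ put K=188.76) = 32.715302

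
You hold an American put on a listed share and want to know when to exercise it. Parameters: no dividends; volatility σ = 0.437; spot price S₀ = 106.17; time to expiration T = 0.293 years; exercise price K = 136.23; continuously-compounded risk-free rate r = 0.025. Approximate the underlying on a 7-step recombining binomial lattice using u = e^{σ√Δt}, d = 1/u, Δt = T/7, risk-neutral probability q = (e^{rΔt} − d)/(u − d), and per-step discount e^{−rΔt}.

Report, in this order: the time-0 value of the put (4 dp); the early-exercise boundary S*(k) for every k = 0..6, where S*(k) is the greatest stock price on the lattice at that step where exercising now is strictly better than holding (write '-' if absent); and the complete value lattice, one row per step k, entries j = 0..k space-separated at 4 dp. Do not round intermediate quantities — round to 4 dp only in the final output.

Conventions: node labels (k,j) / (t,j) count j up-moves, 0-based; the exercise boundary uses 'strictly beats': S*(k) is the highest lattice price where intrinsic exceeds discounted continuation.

Δt=0.04186  u=1.09352  d=0.91447  q=0.48351  discount=0.99895
step 7 (expiry): payoffs max(K−S,0) = 79.4491 68.3316 55.0374 39.1403 20.1305 0.0000 0.0000 0.0000
step 6: (k=6,j=0): S=62.0913, K−S=74.1387, hold=73.9962 ⇒ V=74.1387 exercise | (k=6,j=1): S=74.2485, K−S=61.9815, hold=61.8390 ⇒ V=61.9815 exercise | (k=6,j=2): S=88.7861, K−S=47.4439, hold=47.3015 ⇒ V=47.4439 exercise | (k=6,j=3): S=106.1700, K−S=30.0600, hold=29.9175 ⇒ V=30.0600 exercise | (k=6,j=4): S=126.9576, K−S=9.2724, hold=10.3863 ⇒ V=10.3863 continue | (k=6,j=5): S=151.8154, K−S=0.0000, hold=0.0000 ⇒ V=0.0000 continue | (k=6,j=6): S=181.5402, K−S=0.0000, hold=0.0000 ⇒ V=0.0000 continue  boundary S*=106.1700
step 5: (k=5,j=0): S=67.8984, K−S=68.3316, hold=68.1891 ⇒ V=68.3316 exercise | (k=5,j=1): S=81.1926, K−S=55.0374, hold=54.8949 ⇒ V=55.0374 exercise | (k=5,j=2): S=97.0897, K−S=39.1403, hold=38.9978 ⇒ V=39.1403 exercise | (k=5,j=3): S=116.0995, K−S=20.1305, hold=20.5261 ⇒ V=20.5261 continue | (k=5,j=4): S=138.8313, K−S=0.0000, hold=5.3588 ⇒ V=5.3588 continue | (k=5,j=5): S=166.0138, K−S=0.0000, hold=0.0000 ⇒ V=0.0000 continue  boundary S*=97.0897
step 4: (k=4,j=0): S=74.2485, K−S=61.9815, hold=61.8390 ⇒ V=61.9815 exercise | (k=4,j=1): S=88.7861, K−S=47.4439, hold=47.3015 ⇒ V=47.4439 exercise | (k=4,j=2): S=106.1700, K−S=30.0600, hold=30.1086 ⇒ V=30.1086 continue | (k=4,j=3): S=126.9576, K−S=9.2724, hold=13.1787 ⇒ V=13.1787 continue | (k=4,j=4): S=151.8154, K−S=0.0000, hold=2.7649 ⇒ V=2.7649 continue  boundary S*=88.7861
step 3: (k=3,j=0): S=81.1926, K−S=55.0374, hold=54.8949 ⇒ V=55.0374 exercise | (k=3,j=1): S=97.0897, K−S=39.1403, hold=39.0212 ⇒ V=39.1403 exercise | (k=3,j=2): S=116.0995, K−S=20.1305, hold=21.8999 ⇒ V=21.8999 continue | (k=3,j=3): S=138.8313, K−S=0.0000, hold=8.1350 ⇒ V=8.1350 continue  boundary S*=97.0897
step 2: (k=2,j=0): S=88.7861, K−S=47.4439, hold=47.3015 ⇒ V=47.4439 exercise | (k=2,j=1): S=106.1700, K−S=30.0600, hold=30.7721 ⇒ V=30.7721 continue | (k=2,j=2): S=126.9576, K−S=9.2724, hold=15.2285 ⇒ V=15.2285 continue  boundary S*=88.7861
step 1: (k=1,j=0): S=97.0897, K−S=39.1403, hold=39.3417 ⇒ V=39.3417 continue | (k=1,j=1): S=116.0995, K−S=20.1305, hold=23.2323 ⇒ V=23.2323 continue  boundary S*=-
step 0: (k=0,j=0): S=106.1700, K−S=30.0600, hold=31.5196 ⇒ V=31.5196 continue  boundary S*=-

price = 31.5196
boundary = - - 88.7861 97.0897 88.7861 97.0897 106.1700
tree:
31.5196
39.3417 23.2323
47.4439 30.7721 15.2285
55.0374 39.1403 21.8999 8.1350
61.9815 47.4439 30.1086 13.1787 2.7649
68.3316 55.0374 39.1403 20.5261 5.3588 0.0000
74.1387 61.9815 47.4439 30.0600 10.3863 0.0000 0.0000
79.4491 68.3316 55.0374 39.1403 20.1305 0.0000 0.0000 0.0000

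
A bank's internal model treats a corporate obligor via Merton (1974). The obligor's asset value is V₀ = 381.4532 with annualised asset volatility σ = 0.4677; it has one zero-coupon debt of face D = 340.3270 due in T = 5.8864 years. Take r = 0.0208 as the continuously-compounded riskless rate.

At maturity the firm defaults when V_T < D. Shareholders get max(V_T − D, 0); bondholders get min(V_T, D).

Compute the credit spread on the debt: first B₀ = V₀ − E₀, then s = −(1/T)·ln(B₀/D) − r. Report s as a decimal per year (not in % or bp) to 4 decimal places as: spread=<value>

spread=0.0766

Work the structural quantities from V₀ = 381.4532 against face 340.3270:
d₁ = [ln(V₀/D) + (r + σ²/2)T] / (σ√T)
   = [ln(381.4532/340.3270) + (0.0208 + 0.5·0.4677²)·5.8864] / (0.4677·√5.8864)
   = [0.114081 + 0.766242] / 1.134729 = 0.775801
d₂ = d₁ − σ√T = 0.775801 − 1.134729 = -0.358929
N(d₁) = 0.781067,  N(d₂) = 0.359824,  e^(−rT) = 0.884762
E₀ = V₀·N(d₁) − D·e^(−rT)·N(d₂)
   = 381.4532·0.781067 − 340.3270·0.884762·0.359824 = 189.594328
B₀ = V₀ − E₀ = 381.4532 − 189.594328 = 191.858872
spread = −(1/T)·ln(B₀/D) − r = −(1/5.8864)·ln(191.858872/340.3270) − 0.0208 = 0.07656798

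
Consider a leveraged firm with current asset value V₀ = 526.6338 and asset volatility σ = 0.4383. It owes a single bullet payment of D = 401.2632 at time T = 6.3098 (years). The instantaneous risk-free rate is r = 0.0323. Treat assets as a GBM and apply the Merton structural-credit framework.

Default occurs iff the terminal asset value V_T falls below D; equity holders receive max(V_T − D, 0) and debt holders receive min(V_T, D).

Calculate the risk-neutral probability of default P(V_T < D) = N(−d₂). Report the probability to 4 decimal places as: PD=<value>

Work the structural quantities from V₀ = 526.6338 against face 401.2632:
d₁ = [ln(V₀/D) + (r + σ²/2)T] / (σ√T)
   = [ln(526.6338/401.2632) + (0.0323 + 0.5·0.4383²)·6.3098] / (0.4383·√6.3098)
   = [0.271888 + 0.809885] / 1.100980 = 0.982554
d₂ = d₁ − σ√T = 0.982554 − 1.100980 = -0.118425
risk-neutral PD = N(−d₂) = N(0.118425) = 0.547135

PD=0.5471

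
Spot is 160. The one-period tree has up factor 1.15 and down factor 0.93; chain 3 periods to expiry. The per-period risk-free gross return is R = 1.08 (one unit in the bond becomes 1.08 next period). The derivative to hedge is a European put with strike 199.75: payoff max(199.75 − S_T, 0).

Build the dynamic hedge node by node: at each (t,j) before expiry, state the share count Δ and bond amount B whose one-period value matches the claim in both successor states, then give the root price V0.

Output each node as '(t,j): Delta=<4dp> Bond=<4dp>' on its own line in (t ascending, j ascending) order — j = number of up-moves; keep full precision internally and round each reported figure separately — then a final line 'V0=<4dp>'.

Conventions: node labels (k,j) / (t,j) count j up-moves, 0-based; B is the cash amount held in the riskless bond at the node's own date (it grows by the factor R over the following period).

(0,0): Delta=-0.5064 Bond=90.5673
(1,0): Delta=-1.0000 Bond=171.2534
(1,1): Delta=-0.3202 Bond=63.5404
(2,0): Delta=-1.0000 Bond=184.9537
(2,1): Delta=-1.0000 Bond=184.9537
(2,2): Delta=-0.0636 Bond=14.3363
V0=9.5358

Arbitrage-free pricing uses the up-move probability p* = (R−d)/(u−d) = 0.6818, discounting each step at R = 1.08.
Terminal payoffs: V(3,0)=71.0529, V(3,1)=40.6084, V(3,2)=2.9620, V(3,3)=0.0000
(2,0): S=138.3840. Δ = (V_up−V_dn)/(S_up−S_dn) = (40.6084−71.0529)/(159.1416−128.6971) = -1.0000. V = [p*·40.6084 + (1−p*)·71.0529]/1.08 = 46.5697. B = V − Δ·S = 184.9537.
(2,1): S=171.1200. Δ = (V_up−V_dn)/(S_up−S_dn) = (2.9620−40.6084)/(196.7880−159.1416) = -1.0000. V = [p*·2.9620 + (1−p*)·40.6084]/1.08 = 13.8337. B = V − Δ·S = 184.9537.
(2,2): S=211.6000. Δ = (V_up−V_dn)/(S_up−S_dn) = (0.0000−2.9620)/(243.3400−196.7880) = -0.0636. V = [p*·0.0000 + (1−p*)·2.9620]/1.08 = 0.8726. B = V − Δ·S = 14.3363.
(1,0): S=148.8000. Δ = (V_up−V_dn)/(S_up−S_dn) = (13.8337−46.5697)/(171.1200−138.3840) = -1.0000. V = [p*·13.8337 + (1−p*)·46.5697]/1.08 = 22.4534. B = V − Δ·S = 171.2534.
(1,1): S=184.0000. Δ = (V_up−V_dn)/(S_up−S_dn) = (0.8726−13.8337)/(211.6000−171.1200) = -0.3202. V = [p*·0.8726 + (1−p*)·13.8337]/1.08 = 4.6265. B = V − Δ·S = 63.5404.
(0,0): S=160.0000. Δ = (V_up−V_dn)/(S_up−S_dn) = (4.6265−22.4534)/(184.0000−148.8000) = -0.5064. V = [p*·4.6265 + (1−p*)·22.4534]/1.08 = 9.5358. B = V − Δ·S = 90.5673.
Sanity check at the root: Δ(0,0)·S0 + B(0,0) reproduces V0 = 9.5358.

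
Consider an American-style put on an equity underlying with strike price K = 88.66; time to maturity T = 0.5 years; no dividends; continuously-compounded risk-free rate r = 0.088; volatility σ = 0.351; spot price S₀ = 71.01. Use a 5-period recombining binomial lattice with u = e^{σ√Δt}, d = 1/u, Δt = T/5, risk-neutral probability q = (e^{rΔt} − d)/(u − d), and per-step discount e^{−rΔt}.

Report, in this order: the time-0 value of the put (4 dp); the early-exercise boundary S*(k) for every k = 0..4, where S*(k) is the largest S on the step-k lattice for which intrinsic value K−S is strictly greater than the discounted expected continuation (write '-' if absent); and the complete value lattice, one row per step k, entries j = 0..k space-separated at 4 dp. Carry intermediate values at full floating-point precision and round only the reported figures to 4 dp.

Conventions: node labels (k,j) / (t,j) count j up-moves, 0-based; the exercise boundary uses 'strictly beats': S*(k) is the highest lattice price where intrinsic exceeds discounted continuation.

params: Δt=0.10000 u=1.11739 d=0.89494 q=0.51201 e^(-rΔt)=0.99124
t_5 payoffs: 47.8943 37.7615 25.1101 9.3141 0.0000 0.0000
t_4: node(4,0) S=45.5512 payoff=43.1088 vs cont=42.3320 → 43.1088 [stop]  node(4,1) S=56.8735 payoff=31.7865 vs cont=31.0098 → 31.7865 [stop]  node(4,2) S=71.0100 payoff=17.6500 vs cont=16.8732 → 17.6500 [stop]  node(4,3) S=88.6603 payoff=0.0000 vs cont=4.5053 → 4.5053 [wait]  node(4,4) S=110.6979 payoff=0.0000 vs cont=0.0000 → 0.0000 [wait]  ⇒ S*(4)=71.0100
t_3: node(3,0) S=50.8985 payoff=37.7615 vs cont=36.9847 → 37.7615 [stop]  node(3,1) S=63.5499 payoff=25.1101 vs cont=24.3334 → 25.1101 [stop]  node(3,2) S=79.3459 payoff=9.3141 vs cont=10.8241 → 10.8241 [wait]  node(3,3) S=99.0682 payoff=0.0000 vs cont=2.1793 → 2.1793 [wait]  ⇒ S*(3)=63.5499
t_2: node(2,0) S=56.8735 payoff=31.7865 vs cont=31.0098 → 31.7865 [stop]  node(2,1) S=71.0100 payoff=17.6500 vs cont=17.6396 → 17.6500 [stop]  node(2,2) S=88.6603 payoff=0.0000 vs cont=6.3418 → 6.3418 [wait]  ⇒ S*(2)=71.0100
t_1: node(1,0) S=63.5499 payoff=25.1101 vs cont=24.3334 → 25.1101 [stop]  node(1,1) S=79.3459 payoff=9.3141 vs cont=11.7561 → 11.7561 [wait]  ⇒ S*(1)=63.5499
t_0: node(0,0) S=71.0100 payoff=17.6500 vs cont=18.1126 → 18.1126 [wait]  ⇒ S*(0)=-

price = 18.1126
boundary = - 63.5499 71.0100 63.5499 71.0100
tree:
18.1126
25.1101 11.7561
31.7865 17.6500 6.3418
37.7615 25.1101 10.8241 2.1793
43.1088 31.7865 17.6500 4.5053 0.0000
47.8943 37.7615 25.1101 9.3141 0.0000 0.0000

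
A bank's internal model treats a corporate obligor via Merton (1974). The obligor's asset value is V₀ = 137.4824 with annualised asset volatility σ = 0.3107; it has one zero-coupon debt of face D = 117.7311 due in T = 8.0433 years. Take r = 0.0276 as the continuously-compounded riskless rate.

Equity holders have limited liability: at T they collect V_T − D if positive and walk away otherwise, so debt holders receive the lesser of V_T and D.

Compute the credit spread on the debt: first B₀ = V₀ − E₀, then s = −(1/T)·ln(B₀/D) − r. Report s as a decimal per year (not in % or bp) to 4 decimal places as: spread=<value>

Work the structural quantities from V₀ = 137.4824 against face 117.7311:
d₁ = [ln(V₀/D) + (r + σ²/2)T] / (σ√T)
   = [ln(137.4824/117.7311) + (0.0276 + 0.5·0.3107²)·8.0433] / (0.3107·√8.0433)
   = [0.155093 + 0.610223] / 0.881167 = 0.868525
d₂ = d₁ − σ√T = 0.868525 − 0.881167 = -0.012642
N(d₁) = 0.807446,  N(d₂) = 0.494957,  e^(−rT) = 0.800919
E₀ = V₀·N(d₁) − D·e^(−rT)·N(d₂)
   = 137.4824·0.807446 − 117.7311·0.800919·0.494957 = 64.338688
B₀ = V₀ − E₀ = 137.4824 − 64.338688 = 73.143712
spread = −(1/T)·ln(B₀/D) − r = −(1/8.0433)·ln(73.143712/117.7311) − 0.0276 = 0.03157684

spread=0.0316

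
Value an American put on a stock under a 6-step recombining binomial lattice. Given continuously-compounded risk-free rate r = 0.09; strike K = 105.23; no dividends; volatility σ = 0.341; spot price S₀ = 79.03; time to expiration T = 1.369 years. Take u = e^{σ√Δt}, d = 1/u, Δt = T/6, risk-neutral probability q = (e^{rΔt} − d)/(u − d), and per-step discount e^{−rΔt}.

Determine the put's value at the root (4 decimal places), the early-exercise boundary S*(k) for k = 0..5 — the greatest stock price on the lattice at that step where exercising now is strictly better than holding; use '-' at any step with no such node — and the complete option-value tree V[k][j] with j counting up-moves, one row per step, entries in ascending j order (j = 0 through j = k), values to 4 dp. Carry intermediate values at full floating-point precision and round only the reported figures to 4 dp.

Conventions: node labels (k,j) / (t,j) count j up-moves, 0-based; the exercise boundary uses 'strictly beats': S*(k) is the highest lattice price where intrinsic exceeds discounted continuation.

params: Δt=0.22817 u=1.17690 d=0.84969 q=0.52277 e^(-rΔt)=0.97967
t_6 payoffs: 75.4892 64.0362 48.1726 26.2000 0.0000 0.0000 0.0000
t_5: node(5,0) S=35.0019 payoff=70.2281 vs cont=68.0892 → 70.2281 [stop]  node(5,1) S=48.4811 payoff=56.7489 vs cont=54.6101 → 56.7489 [stop]  node(5,2) S=67.1509 payoff=38.0791 vs cont=35.9402 → 38.0791 [stop]  node(5,3) S=93.0105 payoff=12.2195 vs cont=12.2492 → 12.2492 [wait]  node(5,4) S=128.8285 payoff=0.0000 vs cont=0.0000 → 0.0000 [wait]  node(5,5) S=178.4398 payoff=0.0000 vs cont=0.0000 → 0.0000 [wait]  ⇒ S*(5)=67.1509
t_4: node(4,0) S=41.1938 payoff=64.0362 vs cont=61.8973 → 64.0362 [stop]  node(4,1) S=57.0574 payoff=48.1726 vs cont=46.0337 → 48.1726 [stop]  node(4,2) S=79.0300 payoff=26.2000 vs cont=24.0763 → 26.2000 [stop]  node(4,3) S=109.4641 payoff=0.0000 vs cont=5.7268 → 5.7268 [wait]  node(4,4) S=151.6184 payoff=0.0000 vs cont=0.0000 → 0.0000 [wait]  ⇒ S*(4)=79.0300
t_3: node(3,0) S=48.4811 payoff=56.7489 vs cont=54.6101 → 56.7489 [stop]  node(3,1) S=67.1509 payoff=38.0791 vs cont=35.9402 → 38.0791 [stop]  node(3,2) S=93.0105 payoff=12.2195 vs cont=15.1821 → 15.1821 [wait]  node(3,3) S=128.8285 payoff=0.0000 vs cont=2.6774 → 2.6774 [wait]  ⇒ S*(3)=67.1509
t_2: node(2,0) S=57.0574 payoff=48.1726 vs cont=46.0337 → 48.1726 [stop]  node(2,1) S=79.0300 payoff=26.2000 vs cont=25.5784 → 26.2000 [stop]  node(2,2) S=109.4641 payoff=0.0000 vs cont=8.4693 → 8.4693 [wait]  ⇒ S*(2)=79.0300
t_1: node(1,0) S=67.1509 payoff=38.0791 vs cont=35.9402 → 38.0791 [stop]  node(1,1) S=93.0105 payoff=12.2195 vs cont=16.5867 → 16.5867 [wait]  ⇒ S*(1)=67.1509
t_0: node(0,0) S=79.0300 payoff=26.2000 vs cont=26.2978 → 26.2978 [wait]  ⇒ S*(0)=-

price = 26.2978
boundary = - 67.1509 79.0300 67.1509 79.0300 67.1509
tree:
26.2978
38.0791 16.5867
48.1726 26.2000 8.4693
56.7489 38.0791 15.1821 2.6774
64.0362 48.1726 26.2000 5.7268 0.0000
70.2281 56.7489 38.0791 12.2492 0.0000 0.0000
75.4892 64.0362 48.1726 26.2000 0.0000 0.0000 0.0000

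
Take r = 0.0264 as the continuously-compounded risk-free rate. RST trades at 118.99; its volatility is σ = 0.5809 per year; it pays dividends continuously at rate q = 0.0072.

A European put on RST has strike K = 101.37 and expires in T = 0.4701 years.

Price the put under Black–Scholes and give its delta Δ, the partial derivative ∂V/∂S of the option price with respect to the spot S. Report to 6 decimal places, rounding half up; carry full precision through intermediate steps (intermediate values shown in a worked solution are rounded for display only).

price = 9.538809
Δ = -0.265354

σ√T = 0.5809·√0.4701 = 0.398287
d₁ = (ln(S/K) + (r−q+σ²/2)T) / (σ√T) = (ln(118.99/101.37) + (0.0264−0.0072+0.5809²/2)·0.4701) / 0.398287 = (0.160262 + 0.088342) / 0.398287 = 0.624184
d₂ = d₁ − σ√T = 0.624184 − 0.398287 = 0.225897
e^{−rT} = 0.987666
e^{−qT} = 0.996621
N(−d₁) = 0.266253,  N(−d₂) = 0.410641
Put price V = K·e^{−rT}·N(−d₂) − S·e^{−qT}·N(−d₁) = 41.113246 − 31.574437 = 9.538809
Δ = −e^{−qT}·N(−d₁) = -0.265354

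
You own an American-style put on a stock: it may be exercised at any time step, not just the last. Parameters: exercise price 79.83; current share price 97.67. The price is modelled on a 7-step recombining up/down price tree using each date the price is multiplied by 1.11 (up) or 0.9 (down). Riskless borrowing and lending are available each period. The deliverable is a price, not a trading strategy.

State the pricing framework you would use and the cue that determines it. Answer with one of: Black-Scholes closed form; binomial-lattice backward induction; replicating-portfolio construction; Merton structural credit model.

framework: binomial-lattice backward induction

Key observation: early exercise of the strike-79.83 put must be checked at each of the 7 dates (spot 97.67), which forces a node-by-node comparison of intrinsic and continuation value backward from expiry.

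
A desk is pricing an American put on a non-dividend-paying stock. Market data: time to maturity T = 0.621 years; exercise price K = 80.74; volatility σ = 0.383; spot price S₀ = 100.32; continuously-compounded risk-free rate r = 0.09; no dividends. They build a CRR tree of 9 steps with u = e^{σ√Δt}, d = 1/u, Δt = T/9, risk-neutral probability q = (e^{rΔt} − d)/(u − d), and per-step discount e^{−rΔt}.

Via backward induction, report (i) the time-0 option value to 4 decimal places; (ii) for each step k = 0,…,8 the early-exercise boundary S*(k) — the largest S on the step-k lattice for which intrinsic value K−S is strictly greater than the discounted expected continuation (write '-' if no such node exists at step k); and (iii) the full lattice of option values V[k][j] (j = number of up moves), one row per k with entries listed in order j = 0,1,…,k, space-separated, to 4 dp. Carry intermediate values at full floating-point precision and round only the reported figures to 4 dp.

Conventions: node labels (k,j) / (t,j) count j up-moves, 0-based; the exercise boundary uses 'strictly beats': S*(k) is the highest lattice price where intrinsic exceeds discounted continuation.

price = 2.8940
boundary = - - - - - 60.6631 54.8570 60.6631 67.0837
tree:
2.8940
4.5122 1.3485
6.8686 2.2652 0.4693
10.1669 3.7304 0.8613 0.0920
14.5628 5.9965 1.5619 0.1874 0.0000
20.0769 9.3541 2.7895 0.3815 0.0000 0.0000
25.8830 14.0461 4.8844 0.7768 0.0000 0.0000 0.0000
31.1334 20.0769 8.3260 1.5816 0.0000 0.0000 0.0000 0.0000
35.8813 25.8830 13.6563 3.2201 0.0000 0.0000 0.0000 0.0000 0.0000
40.1747 31.1334 20.0769 6.5561 0.0000 0.0000 0.0000 0.0000 0.0000 0.0000

Δt=0.06900  u=1.10584  d=0.90429  q=0.50578  discount=0.99381
step 9 (expiry): payoffs max(K−S,0) = 40.1747 31.1334 20.0769 6.5561 0.0000 0.0000 0.0000 0.0000 0.0000 0.0000
step 8: (k=8,j=0): S=44.8587, K−S=35.8813, hold=35.3814 ⇒ V=35.8813 exercise | (k=8,j=1): S=54.8570, K−S=25.8830, hold=25.3832 ⇒ V=25.8830 exercise | (k=8,j=2): S=67.0837, K−S=13.6563, hold=13.1564 ⇒ V=13.6563 exercise | (k=8,j=3): S=82.0356, K−S=0.0000, hold=3.2201 ⇒ V=3.2201 continue | (k=8,j=4): S=100.3200, K−S=0.0000, hold=0.0000 ⇒ V=0.0000 continue | (k=8,j=5): S=122.6797, K−S=0.0000, hold=0.0000 ⇒ V=0.0000 continue | (k=8,j=6): S=150.0230, K−S=0.0000, hold=0.0000 ⇒ V=0.0000 continue | (k=8,j=7): S=183.4607, K−S=0.0000, hold=0.0000 ⇒ V=0.0000 continue | (k=8,j=8): S=224.3511, K−S=0.0000, hold=0.0000 ⇒ V=0.0000 continue  boundary S*=67.0837
step 7: (k=7,j=0): S=49.6066, K−S=31.1334, hold=30.6336 ⇒ V=31.1334 exercise | (k=7,j=1): S=60.6631, K−S=20.0769, hold=19.5771 ⇒ V=20.0769 exercise | (k=7,j=2): S=74.1839, K−S=6.5561, hold=8.3260 ⇒ V=8.3260 continue | (k=7,j=3): S=90.7183, K−S=0.0000, hold=1.5816 ⇒ V=1.5816 continue | (k=7,j=4): S=110.9379, K−S=0.0000, hold=0.0000 ⇒ V=0.0000 continue | (k=7,j=5): S=135.6642, K−S=0.0000, hold=0.0000 ⇒ V=0.0000 continue | (k=7,j=6): S=165.9015, K−S=0.0000, hold=0.0000 ⇒ V=0.0000 continue | (k=7,j=7): S=202.8783, K−S=0.0000, hold=0.0000 ⇒ V=0.0000 continue  boundary S*=60.6631
step 6: (k=6,j=0): S=54.8570, K−S=25.8830, hold=25.3832 ⇒ V=25.8830 exercise | (k=6,j=1): S=67.0837, K−S=13.6563, hold=14.0461 ⇒ V=14.0461 continue | (k=6,j=2): S=82.0356, K−S=0.0000, hold=4.8844 ⇒ V=4.8844 continue | (k=6,j=3): S=100.3200, K−S=0.0000, hold=0.7768 ⇒ V=0.7768 continue | (k=6,j=4): S=122.6797, K−S=0.0000, hold=0.0000 ⇒ V=0.0000 continue | (k=6,j=5): S=150.0230, K−S=0.0000, hold=0.0000 ⇒ V=0.0000 continue | (k=6,j=6): S=183.4607, K−S=0.0000, hold=0.0000 ⇒ V=0.0000 continue  boundary S*=54.8570
step 5: (k=5,j=0): S=60.6631, K−S=20.0769, hold=19.7730 ⇒ V=20.0769 exercise | (k=5,j=1): S=74.1839, K−S=6.5561, hold=9.3541 ⇒ V=9.3541 continue | (k=5,j=2): S=90.7183, K−S=0.0000, hold=2.7895 ⇒ V=2.7895 continue | (k=5,j=3): S=110.9379, K−S=0.0000, hold=0.3815 ⇒ V=0.3815 continue | (k=5,j=4): S=135.6642, K−S=0.0000, hold=0.0000 ⇒ V=0.0000 continue | (k=5,j=5): S=165.9015, K−S=0.0000, hold=0.0000 ⇒ V=0.0000 continue  boundary S*=60.6631
step 4: (k=4,j=0): S=67.0837, K−S=13.6563, hold=14.5628 ⇒ V=14.5628 continue | (k=4,j=1): S=82.0356, K−S=0.0000, hold=5.9965 ⇒ V=5.9965 continue | (k=4,j=2): S=100.3200, K−S=0.0000, hold=1.5619 ⇒ V=1.5619 continue | (k=4,j=3): S=122.6797, K−S=0.0000, hold=0.1874 ⇒ V=0.1874 continue | (k=4,j=4): S=150.0230, K−S=0.0000, hold=0.0000 ⇒ V=0.0000 continue  boundary S*=-
step 3: (k=3,j=0): S=74.1839, K−S=6.5561, hold=10.1669 ⇒ V=10.1669 continue | (k=3,j=1): S=90.7183, K−S=0.0000, hold=3.7304 ⇒ V=3.7304 continue | (k=3,j=2): S=110.9379, K−S=0.0000, hold=0.8613 ⇒ V=0.8613 continue | (k=3,j=3): S=135.6642, K−S=0.0000, hold=0.0920 ⇒ V=0.0920 continue  boundary S*=-
step 2: (k=2,j=0): S=82.0356, K−S=0.0000, hold=6.8686 ⇒ V=6.8686 continue | (k=2,j=1): S=100.3200, K−S=0.0000, hold=2.2652 ⇒ V=2.2652 continue | (k=2,j=2): S=122.6797, K−S=0.0000, hold=0.4693 ⇒ V=0.4693 continue  boundary S*=-
step 1: (k=1,j=0): S=90.7183, K−S=0.0000, hold=4.5122 ⇒ V=4.5122 continue | (k=1,j=1): S=110.9379, K−S=0.0000, hold=1.3485 ⇒ V=1.3485 continue  boundary S*=-
step 0: (k=0,j=0): S=100.3200, K−S=0.0000, hold=2.8940 ⇒ V=2.8940 continue  boundary S*=-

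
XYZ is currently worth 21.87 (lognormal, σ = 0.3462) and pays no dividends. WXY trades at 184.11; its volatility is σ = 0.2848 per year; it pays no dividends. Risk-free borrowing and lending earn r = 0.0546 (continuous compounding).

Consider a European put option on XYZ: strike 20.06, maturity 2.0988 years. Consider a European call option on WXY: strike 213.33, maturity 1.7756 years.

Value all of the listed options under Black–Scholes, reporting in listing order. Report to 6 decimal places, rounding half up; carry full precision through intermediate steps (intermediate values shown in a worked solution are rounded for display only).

[XYZ put K=20.06]
σ√T = 0.3462·√2.0988 = 0.501548
d₁ = (ln(S/K) + (r+σ²/2)T) / (σ√T) = (ln(21.87/20.06) + (0.0546+0.3462²/2)·2.0988) / 0.501548 = (0.086388 + 0.240370) / 0.501548 = 0.651498
d₂ = d₁ − σ√T = 0.651498 − 0.501548 = 0.149950
e^{−rT} = 0.891728
N(−d₁) = 0.257362,  N(−d₂) = 0.440402
price = K·e^{−rT}·N(−d₂) − S·N(−d₁) = 7.877935 − 5.628516 = 2.249419
[WXY call K=213.33]
σ√T = 0.2848·√1.7756 = 0.379501
d₁ = (ln(S/K) + (r+σ²/2)T) / (σ√T) = (ln(184.11/213.33) + (0.0546+0.2848²/2)·1.7756) / 0.379501 = (-0.147307 + 0.168958) / 0.379501 = 0.057052
d₂ = d₁ − σ√T = 0.057052 − 0.379501 = -0.322449
e^{−rT} = 0.907603
N(d₁) = 0.522748,  N(d₂) = 0.373556
price = S·N(d₁) − K·e^{−rT}·N(d₂) = 96.243157 − 72.327634 = 23.915523

price(XYZ put K=20.06) = 2.249419
price(WXY call K=213.33) = 23.915523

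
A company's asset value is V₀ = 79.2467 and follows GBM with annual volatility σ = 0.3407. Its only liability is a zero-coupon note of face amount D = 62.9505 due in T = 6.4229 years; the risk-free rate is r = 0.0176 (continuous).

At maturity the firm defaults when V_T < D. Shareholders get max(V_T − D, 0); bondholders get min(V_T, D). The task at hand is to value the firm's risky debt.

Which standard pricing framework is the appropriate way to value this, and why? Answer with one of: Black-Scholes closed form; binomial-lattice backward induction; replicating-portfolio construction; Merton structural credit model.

framework: Merton structural credit model

Key observation: the data describe a firm's assets (V₀ = 79.2467, GBM) and a single zero-coupon debt of face 62.9505, so credit quantities follow from equity-as-call in the structural model.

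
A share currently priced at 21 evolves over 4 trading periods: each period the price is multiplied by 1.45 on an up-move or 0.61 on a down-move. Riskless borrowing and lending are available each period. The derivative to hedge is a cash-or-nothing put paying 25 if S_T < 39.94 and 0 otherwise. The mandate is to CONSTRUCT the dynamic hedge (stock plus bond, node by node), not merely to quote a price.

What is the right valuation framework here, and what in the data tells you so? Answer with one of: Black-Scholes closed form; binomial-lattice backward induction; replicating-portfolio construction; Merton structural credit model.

Key observation: the task asks for the hedge itself — share and bond holdings at every node of the 4-period tree on spot 21 with factors 1.45/0.61 — which is exactly what the replicating-portfolio construction produces.

framework: replicating-portfolio construction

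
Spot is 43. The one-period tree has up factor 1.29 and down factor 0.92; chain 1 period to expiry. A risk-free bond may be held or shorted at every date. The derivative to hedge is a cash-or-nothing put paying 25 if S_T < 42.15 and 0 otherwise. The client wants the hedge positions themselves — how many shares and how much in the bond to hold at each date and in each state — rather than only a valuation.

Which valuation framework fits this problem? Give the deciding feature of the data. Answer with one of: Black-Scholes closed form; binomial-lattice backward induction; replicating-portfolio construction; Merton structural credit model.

Key observation: since the answer must list Δ and B at each node of the 1.29/0.92 lattice on 43, the replicating-portfolio method — solving the two-state system at every node — is the one that applies.

framework: replicating-portfolio construction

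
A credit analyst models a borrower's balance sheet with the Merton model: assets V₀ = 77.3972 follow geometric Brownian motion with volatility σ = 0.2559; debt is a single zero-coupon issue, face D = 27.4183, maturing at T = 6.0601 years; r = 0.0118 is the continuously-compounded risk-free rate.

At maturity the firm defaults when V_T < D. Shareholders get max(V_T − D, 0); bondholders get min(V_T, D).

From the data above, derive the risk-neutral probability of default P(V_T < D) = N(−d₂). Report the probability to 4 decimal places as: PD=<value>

PD=0.0741

Apply the equity-as-call identities (strike 27.4183, horizon 6.0601 years):
d₁ = [ln(V₀/D) + (r + σ²/2)T] / (σ√T)
   = [ln(77.3972/27.4183) + (0.0118 + 0.5·0.2559²)·6.0601] / (0.2559·√6.0601)
   = [1.037740 + 0.269931] / 0.629956 = 2.075814
d₂ = d₁ − σ√T = 2.075814 − 0.629956 = 1.445858
risk-neutral PD = N(−d₂) = N(-1.445858) = 0.074109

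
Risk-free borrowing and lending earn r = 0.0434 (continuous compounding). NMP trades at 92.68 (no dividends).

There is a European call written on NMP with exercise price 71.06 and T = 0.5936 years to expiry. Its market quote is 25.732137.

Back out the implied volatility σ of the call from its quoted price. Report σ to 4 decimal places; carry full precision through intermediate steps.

At σ = 0.4027 the Black–Scholes value reproduces the quote:
σ√T = 0.4027·√0.5936 = 0.310262
d₁ = (ln(S/K) + (r+σ²/2)T) / (σ√T) = (ln(92.68/71.06) + (0.0434+0.4027²/2)·0.5936) / 0.310262 = (0.265628 + 0.073893) / 0.310262 = 1.094306
d₂ = d₁ − σ√T = 1.094306 − 0.310262 = 0.784044
e^{−rT} = 0.974567
N(d₁) = 0.863090,  N(d₂) = 0.783493
V = S·N(d₁) − K·e^{−rT}·N(d₂) = 79.991147 − 54.259010 = 25.732137 (the quoted price), and the Black–Scholes price is strictly increasing in σ, so σ is unique

sigma = 0.4027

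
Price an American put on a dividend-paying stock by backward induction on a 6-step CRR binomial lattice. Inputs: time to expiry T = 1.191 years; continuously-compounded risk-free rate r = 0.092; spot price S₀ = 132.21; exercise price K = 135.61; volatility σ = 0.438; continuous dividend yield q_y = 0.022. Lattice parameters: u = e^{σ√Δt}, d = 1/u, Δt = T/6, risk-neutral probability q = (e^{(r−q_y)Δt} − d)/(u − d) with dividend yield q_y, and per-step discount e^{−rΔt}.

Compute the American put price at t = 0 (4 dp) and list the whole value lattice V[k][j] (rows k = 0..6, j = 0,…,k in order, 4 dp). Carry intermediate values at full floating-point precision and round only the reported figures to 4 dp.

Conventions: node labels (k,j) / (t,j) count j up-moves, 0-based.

price = 21.6902
tree:
21.6902
32.2261 11.4122
46.1220 18.8075 4.0538
61.9868 30.0890 7.6350 0.4346
75.0389 46.1220 14.3382 0.8627 0.0000
85.7772 61.9868 26.8387 1.7127 0.0000 0.0000
94.6117 75.0389 46.1220 3.4000 0.0000 0.0000 0.0000

params: Δt=0.19850 u=1.21549 d=0.82272 q=0.48699 e^(-rΔt)=0.98190
t_6 payoffs: 94.6117 75.0389 46.1220 3.4000 0.0000 0.0000 0.0000
k=5: node(5,0) S=49.8328 payoff=85.7772 vs cont=83.5403 → 85.7772 [stop]  node(5,1) S=73.6232 payoff=61.9868 vs cont=59.8535 → 61.9868 [stop]  node(5,2) S=108.7713 payoff=26.8387 vs cont=24.8586 → 26.8387 [stop]  node(5,3) S=160.6993 payoff=0.0000 vs cont=1.7127 → 1.7127 [wait]  node(5,4) S=237.4180 payoff=0.0000 vs cont=0.0000 → 0.0000 [wait]  node(5,5) S=350.7626 payoff=0.0000 vs cont=0.0000 → 0.0000 [wait]
k=4: node(4,0) S=60.5711 payoff=75.0389 vs cont=72.8489 → 75.0389 [stop]  node(4,1) S=89.4880 payoff=46.1220 vs cont=44.0579 → 46.1220 [stop]  node(4,2) S=132.2100 payoff=3.4000 vs cont=14.3382 → 14.3382 [wait]  node(4,3) S=195.3277 payoff=0.0000 vs cont=0.8627 → 0.8627 [wait]  node(4,4) S=288.5782 payoff=0.0000 vs cont=0.0000 → 0.0000 [wait]
k=3: node(3,0) S=73.6232 payoff=61.9868 vs cont=59.8535 → 61.9868 [stop]  node(3,1) S=108.7713 payoff=26.8387 vs cont=30.0890 → 30.0890 [wait]  node(3,2) S=160.6993 payoff=0.0000 vs cont=7.6350 → 7.6350 [wait]  node(3,3) S=237.4180 payoff=0.0000 vs cont=0.4346 → 0.4346 [wait]
k=2: node(2,0) S=89.4880 payoff=46.1220 vs cont=45.6122 → 46.1220 [stop]  node(2,1) S=132.2100 payoff=3.4000 vs cont=18.8075 → 18.8075 [wait]  node(2,2) S=195.3277 payoff=0.0000 vs cont=4.0538 → 4.0538 [wait]
k=1: node(1,0) S=108.7713 payoff=26.8387 vs cont=32.2261 → 32.2261 [wait]  node(1,1) S=160.6993 payoff=0.0000 vs cont=11.4122 → 11.4122 [wait]
k=0: node(0,0) S=132.2100 payoff=3.4000 vs cont=21.6902 → 21.6902 [wait]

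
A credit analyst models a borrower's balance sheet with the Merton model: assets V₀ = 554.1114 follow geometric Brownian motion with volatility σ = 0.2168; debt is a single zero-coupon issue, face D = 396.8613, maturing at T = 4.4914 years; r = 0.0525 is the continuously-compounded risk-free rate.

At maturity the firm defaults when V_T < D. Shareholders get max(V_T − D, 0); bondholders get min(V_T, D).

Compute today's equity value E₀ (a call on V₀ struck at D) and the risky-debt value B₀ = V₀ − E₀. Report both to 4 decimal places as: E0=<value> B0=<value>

With assets at 554.1114 and a single debt payment of 396.8613 at 4.4914 years:
d₁ = [ln(V₀/D) + (r + σ²/2)T] / (σ√T)
   = [ln(554.1114/396.8613) + (0.0525 + 0.5·0.2168²)·4.4914] / (0.2168·√4.4914)
   = [0.333779 + 0.341351] / 0.459463 = 1.469391
d₂ = d₁ − σ√T = 1.469391 − 0.459463 = 1.009929
N(d₁) = 0.929137,  N(d₂) = 0.843735,  e^(−rT) = 0.789940
E₀ = V₀·N(d₁) − D·e^(−rT)·N(d₂)
   = 554.1114·0.929137 − 396.8613·0.789940·0.843735 = 250.337116
B₀ = V₀ − E₀ = 554.1114 − 250.337116 = 303.774284

E0=250.3371 B0=303.7743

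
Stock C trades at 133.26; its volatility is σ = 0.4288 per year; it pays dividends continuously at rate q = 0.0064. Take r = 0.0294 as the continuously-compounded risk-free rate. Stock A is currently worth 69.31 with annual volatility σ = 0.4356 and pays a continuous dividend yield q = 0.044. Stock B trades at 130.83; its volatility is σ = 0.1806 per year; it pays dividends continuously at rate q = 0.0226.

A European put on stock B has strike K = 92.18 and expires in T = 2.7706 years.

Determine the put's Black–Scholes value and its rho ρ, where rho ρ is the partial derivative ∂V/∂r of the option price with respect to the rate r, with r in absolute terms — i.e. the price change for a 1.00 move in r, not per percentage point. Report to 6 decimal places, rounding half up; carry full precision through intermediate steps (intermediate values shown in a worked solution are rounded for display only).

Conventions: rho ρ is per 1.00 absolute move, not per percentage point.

σ√T = 0.1806·√2.7706 = 0.300611
d₁ = (ln(S/K) + (r−q+σ²/2)T) / (σ√T) = (ln(130.83/92.18) + (0.0294−0.0226+0.1806²/2)·2.7706) / 0.300611 = (0.350156 + 0.064024) / 0.300611 = 1.377792
d₂ = d₁ − σ√T = 1.377792 − 0.300611 = 1.077181
e^{−rT} = 0.921774
e^{−qT} = 0.939305
N(−d₁) = 0.084134,  N(−d₂) = 0.140700
Put price V = K·e^{−rT}·N(−d₂) − S·e^{−qT}·N(−d₁) = 11.955131 − 10.339139 = 1.615992
ρ = −K·T·e^{−rT}·N(−d₂) = -33.122887

price = 1.615992
ρ = -33.122887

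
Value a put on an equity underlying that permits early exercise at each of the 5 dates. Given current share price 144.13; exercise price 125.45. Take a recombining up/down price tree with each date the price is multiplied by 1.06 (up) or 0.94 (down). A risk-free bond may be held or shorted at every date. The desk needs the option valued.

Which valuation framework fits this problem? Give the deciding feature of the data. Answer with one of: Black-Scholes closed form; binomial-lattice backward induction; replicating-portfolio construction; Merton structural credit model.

Key observation: the put (strike 125.45 on spot 144.13) is American-style on a 5-step discrete price model, so the early-exercise decision at every node requires stepwise backward valuation — a closed form cannot price the exercise right.

framework: binomial-lattice backward induction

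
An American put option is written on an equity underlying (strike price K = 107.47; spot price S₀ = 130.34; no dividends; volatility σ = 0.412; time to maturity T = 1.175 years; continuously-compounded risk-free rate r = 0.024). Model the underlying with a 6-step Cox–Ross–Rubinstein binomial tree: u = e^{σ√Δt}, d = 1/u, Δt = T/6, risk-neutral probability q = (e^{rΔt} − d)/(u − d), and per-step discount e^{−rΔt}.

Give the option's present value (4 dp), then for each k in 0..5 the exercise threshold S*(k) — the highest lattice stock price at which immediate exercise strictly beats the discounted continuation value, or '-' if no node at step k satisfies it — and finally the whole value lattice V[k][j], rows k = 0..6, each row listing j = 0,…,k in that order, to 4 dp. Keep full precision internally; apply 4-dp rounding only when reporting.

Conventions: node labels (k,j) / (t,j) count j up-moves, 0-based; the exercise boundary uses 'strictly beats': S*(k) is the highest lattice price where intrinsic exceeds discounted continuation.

price = 11.1295
boundary = - - - - 62.8566 75.4280
tree:
11.1295
16.5875 5.0220
24.0083 8.2985 1.3390
33.4970 13.4377 2.5260 0.0000
44.6134 21.1673 4.7650 0.0000 0.0000
55.0896 32.0420 8.9887 0.0000 0.0000 0.0000
63.8197 44.6134 16.9563 0.0000 0.0000 0.0000 0.0000

Δt=0.19583  u=1.20000  d=0.83333  q=0.46739  discount=0.99531
step 6 (expiry): payoffs max(K−S,0) = 63.8197 44.6134 16.9563 0.0000 0.0000 0.0000 0.0000
step 5: (k=5,j=0): S=52.3804, K−S=55.0896, hold=54.5856 ⇒ V=55.0896 exercise | (k=5,j=1): S=75.4280, K−S=32.0420, hold=31.5381 ⇒ V=32.0420 exercise | (k=5,j=2): S=108.6166, K−S=0.0000, hold=8.9887 ⇒ V=8.9887 continue | (k=5,j=3): S=156.4082, K−S=0.0000, hold=0.0000 ⇒ V=0.0000 continue | (k=5,j=4): S=225.2282, K−S=0.0000, hold=0.0000 ⇒ V=0.0000 continue | (k=5,j=5): S=324.3293, K−S=0.0000, hold=0.0000 ⇒ V=0.0000 continue  boundary S*=75.4280
step 4: (k=4,j=0): S=62.8566, K−S=44.6134, hold=44.1095 ⇒ V=44.6134 exercise | (k=4,j=1): S=90.5137, K−S=16.9563, hold=21.1673 ⇒ V=21.1673 continue | (k=4,j=2): S=130.3400, K−S=0.0000, hold=4.7650 ⇒ V=4.7650 continue | (k=4,j=3): S=187.6900, K−S=0.0000, hold=0.0000 ⇒ V=0.0000 continue | (k=4,j=4): S=270.2742, K−S=0.0000, hold=0.0000 ⇒ V=0.0000 continue  boundary S*=62.8566
step 3: (k=3,j=0): S=75.4280, K−S=32.0420, hold=33.4970 ⇒ V=33.4970 continue | (k=3,j=1): S=108.6166, K−S=0.0000, hold=13.4377 ⇒ V=13.4377 continue | (k=3,j=2): S=156.4082, K−S=0.0000, hold=2.5260 ⇒ V=2.5260 continue | (k=3,j=3): S=225.2282, K−S=0.0000, hold=0.0000 ⇒ V=0.0000 continue  boundary S*=-
step 2: (k=2,j=0): S=90.5137, K−S=16.9563, hold=24.0083 ⇒ V=24.0083 continue | (k=2,j=1): S=130.3400, K−S=0.0000, hold=8.2985 ⇒ V=8.2985 continue | (k=2,j=2): S=187.6900, K−S=0.0000, hold=1.3390 ⇒ V=1.3390 continue  boundary S*=-
step 1: (k=1,j=0): S=108.6166, K−S=0.0000, hold=16.5875 ⇒ V=16.5875 continue | (k=1,j=1): S=156.4082, K−S=0.0000, hold=5.0220 ⇒ V=5.0220 continue  boundary S*=-
step 0: (k=0,j=0): S=130.3400, K−S=0.0000, hold=11.1295 ⇒ V=11.1295 continue  boundary S*=-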